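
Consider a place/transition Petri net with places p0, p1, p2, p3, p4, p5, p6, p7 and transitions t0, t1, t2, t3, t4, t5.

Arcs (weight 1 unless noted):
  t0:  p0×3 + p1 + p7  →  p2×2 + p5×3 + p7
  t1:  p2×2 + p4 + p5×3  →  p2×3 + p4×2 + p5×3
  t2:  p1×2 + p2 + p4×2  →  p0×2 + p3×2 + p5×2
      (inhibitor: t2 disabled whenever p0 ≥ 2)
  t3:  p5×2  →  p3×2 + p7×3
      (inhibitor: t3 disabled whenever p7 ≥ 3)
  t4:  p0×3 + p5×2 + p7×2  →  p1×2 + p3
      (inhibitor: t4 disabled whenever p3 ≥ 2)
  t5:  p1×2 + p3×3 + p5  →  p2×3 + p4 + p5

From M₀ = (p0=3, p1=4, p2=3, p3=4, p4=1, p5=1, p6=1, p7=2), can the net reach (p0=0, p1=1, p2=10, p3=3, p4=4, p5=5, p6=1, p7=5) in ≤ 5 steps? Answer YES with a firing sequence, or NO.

NO — not reachable within 5 firings

depth 0: 1 marking
depth 1: 3 markings reached so far
depth 2: 6 markings reached so far
depth 3: 11 markings reached so far
depth 4: 17 markings reached so far
depth 5: 23 markings reached so far
target is not among the 23 markings reachable within 5 steps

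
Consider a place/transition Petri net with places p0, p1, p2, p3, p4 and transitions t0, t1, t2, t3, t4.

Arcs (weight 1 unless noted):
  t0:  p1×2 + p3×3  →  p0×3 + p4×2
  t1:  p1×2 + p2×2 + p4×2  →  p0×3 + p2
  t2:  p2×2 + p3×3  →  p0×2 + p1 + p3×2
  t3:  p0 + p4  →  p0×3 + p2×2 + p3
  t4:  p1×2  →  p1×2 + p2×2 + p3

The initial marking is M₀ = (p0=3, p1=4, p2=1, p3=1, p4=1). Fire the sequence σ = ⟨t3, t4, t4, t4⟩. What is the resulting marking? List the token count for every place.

(p0=5, p1=4, p2=9, p3=5, p4=0)

step 1: fire t3:  (p0=3, p1=4, p2=1, p3=1, p4=1) → (p0=5, p1=4, p2=3, p3=2, p4=0)
step 2: fire t4:  (p0=5, p1=4, p2=3, p3=2, p4=0) → (p0=5, p1=4, p2=5, p3=3, p4=0)
step 3: fire t4:  (p0=5, p1=4, p2=5, p3=3, p4=0) → (p0=5, p1=4, p2=7, p3=4, p4=0)
step 4: fire t4:  (p0=5, p1=4, p2=7, p3=4, p4=0) → (p0=5, p1=4, p2=9, p3=5, p4=0)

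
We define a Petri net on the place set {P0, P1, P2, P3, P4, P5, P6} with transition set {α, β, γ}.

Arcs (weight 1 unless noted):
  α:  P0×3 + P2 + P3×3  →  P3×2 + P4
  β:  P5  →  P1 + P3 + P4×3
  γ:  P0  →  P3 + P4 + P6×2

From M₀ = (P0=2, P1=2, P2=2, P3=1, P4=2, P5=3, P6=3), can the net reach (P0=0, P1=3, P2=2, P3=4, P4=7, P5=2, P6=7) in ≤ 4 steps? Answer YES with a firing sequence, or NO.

YES — reachable via ⟨β, γ, γ⟩ (3 firings)

step 1: fire β:  (P0=2, P1=2, P2=2, P3=1, P4=2, P5=3, P6=3) → (P0=2, P1=3, P2=2, P3=2, P4=5, P5=2, P6=3)
step 2: fire γ:  (P0=2, P1=3, P2=2, P3=2, P4=5, P5=2, P6=3) → (P0=1, P1=3, P2=2, P3=3, P4=6, P5=2, P6=5)
step 3: fire γ:  (P0=1, P1=3, P2=2, P3=3, P4=6, P5=2, P6=5) → (P0=0, P1=3, P2=2, P3=4, P4=7, P5=2, P6=7)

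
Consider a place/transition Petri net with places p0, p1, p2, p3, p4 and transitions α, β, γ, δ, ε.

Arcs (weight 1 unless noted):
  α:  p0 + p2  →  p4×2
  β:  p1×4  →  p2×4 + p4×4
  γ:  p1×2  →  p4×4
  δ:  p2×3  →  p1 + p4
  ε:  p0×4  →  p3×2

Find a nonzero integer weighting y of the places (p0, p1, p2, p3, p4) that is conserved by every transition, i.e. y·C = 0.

y = (p0:1, p1:2, p2:1, p3:2, p4:1)

Incidence matrix C (rows=places, cols=transitions):
        α    β    γ    δ    ε
   p0  -1    0    0    0   -4
   p1   0   -4   -2    1    0
   p2  -1    4    0   -3    0
   p3   0    0    0    0    2
   p4   2    4    4    1    0

Candidate y = [1, 2, 1, 2, 1]; check y·C column-wise:
  col α: 1·-1 + 2·0 + 1·-1 + 2·0 + 1·2 = 0
  col β: 1·0 + 2·-4 + 1·4 + 2·0 + 1·4 = 0
  col γ: 1·0 + 2·-2 + 1·0 + 2·0 + 1·4 = 0
  col δ: 1·0 + 2·1 + 1·-3 + 2·0 + 1·1 = 0
  col ε: 1·-4 + 2·0 + 1·0 + 2·2 + 1·0 = 0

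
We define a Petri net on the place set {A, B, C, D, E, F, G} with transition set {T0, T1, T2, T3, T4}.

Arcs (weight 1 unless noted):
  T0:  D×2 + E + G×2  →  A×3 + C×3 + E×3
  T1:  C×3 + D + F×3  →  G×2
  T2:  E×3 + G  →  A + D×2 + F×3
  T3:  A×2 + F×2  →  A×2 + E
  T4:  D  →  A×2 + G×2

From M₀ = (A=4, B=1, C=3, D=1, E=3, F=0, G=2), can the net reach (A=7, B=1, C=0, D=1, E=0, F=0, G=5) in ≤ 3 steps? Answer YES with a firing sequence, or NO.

step 1: fire T2:  (A=4, B=1, C=3, D=1, E=3, F=0, G=2) → (A=5, B=1, C=3, D=3, E=0, F=3, G=1)
step 2: fire T1:  (A=5, B=1, C=3, D=3, E=0, F=3, G=1) → (A=5, B=1, C=0, D=2, E=0, F=0, G=3)
step 3: fire T4:  (A=5, B=1, C=0, D=2, E=0, F=0, G=3) → (A=7, B=1, C=0, D=1, E=0, F=0, G=5)

YES — reachable via ⟨T2, T1, T4⟩ (3 firings)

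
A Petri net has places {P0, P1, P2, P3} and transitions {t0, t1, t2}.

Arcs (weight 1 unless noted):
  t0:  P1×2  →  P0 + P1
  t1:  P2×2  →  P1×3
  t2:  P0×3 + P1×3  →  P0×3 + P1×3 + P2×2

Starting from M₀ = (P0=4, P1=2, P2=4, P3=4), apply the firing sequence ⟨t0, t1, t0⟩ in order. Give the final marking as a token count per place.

(P0=6, P1=3, P2=2, P3=4)

step 1: fire t0:  (P0=4, P1=2, P2=4, P3=4) → (P0=5, P1=1, P2=4, P3=4)
step 2: fire t1:  (P0=5, P1=1, P2=4, P3=4) → (P0=5, P1=4, P2=2, P3=4)
step 3: fire t0:  (P0=5, P1=4, P2=2, P3=4) → (P0=6, P1=3, P2=2, P3=4)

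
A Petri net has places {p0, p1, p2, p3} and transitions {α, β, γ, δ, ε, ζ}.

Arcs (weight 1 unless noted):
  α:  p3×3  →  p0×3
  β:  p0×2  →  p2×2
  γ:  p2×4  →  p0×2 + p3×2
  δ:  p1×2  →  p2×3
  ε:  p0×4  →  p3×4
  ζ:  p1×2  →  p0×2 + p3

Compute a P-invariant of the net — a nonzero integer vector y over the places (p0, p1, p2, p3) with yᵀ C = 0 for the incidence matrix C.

Incidence matrix C (rows=places, cols=transitions):
        α    β    γ    δ    ε    ζ
   p0   3   -2    2    0   -4    2
   p1   0    0    0   -2    0   -2
   p2   0    2   -4    3    0    0
   p3  -3    0    2    0    4    1

Candidate y = [2, 3, 2, 2]; check y·C column-wise:
  col α: 2·3 + 3·0 + 2·0 + 2·-3 = 0
  col β: 2·-2 + 3·0 + 2·2 + 2·0 = 0
  col γ: 2·2 + 3·0 + 2·-4 + 2·2 = 0
  col δ: 2·0 + 3·-2 + 2·3 + 2·0 = 0
  col ε: 2·-4 + 3·0 + 2·0 + 2·4 = 0
  col ζ: 2·2 + 3·-2 + 2·0 + 2·1 = 0

y = (p0:2, p1:3, p2:2, p3:2)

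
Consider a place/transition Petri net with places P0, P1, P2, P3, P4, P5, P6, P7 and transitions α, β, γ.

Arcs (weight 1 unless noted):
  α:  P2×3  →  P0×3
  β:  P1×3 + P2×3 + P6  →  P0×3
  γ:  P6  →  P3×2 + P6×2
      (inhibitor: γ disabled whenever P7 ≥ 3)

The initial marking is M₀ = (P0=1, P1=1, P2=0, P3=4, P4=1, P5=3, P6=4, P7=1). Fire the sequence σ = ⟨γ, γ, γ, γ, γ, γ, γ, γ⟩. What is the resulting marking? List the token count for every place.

step 1: fire γ:  (P0=1, P1=1, P2=0, P3=4, P4=1, P5=3, P6=4, P7=1) → (P0=1, P1=1, P2=0, P3=6, P4=1, P5=3, P6=5, P7=1)
step 2: fire γ:  (P0=1, P1=1, P2=0, P3=6, P4=1, P5=3, P6=5, P7=1) → (P0=1, P1=1, P2=0, P3=8, P4=1, P5=3, P6=6, P7=1)
step 3: fire γ:  (P0=1, P1=1, P2=0, P3=8, P4=1, P5=3, P6=6, P7=1) → (P0=1, P1=1, P2=0, P3=10, P4=1, P5=3, P6=7, P7=1)
step 4: fire γ:  (P0=1, P1=1, P2=0, P3=10, P4=1, P5=3, P6=7, P7=1) → (P0=1, P1=1, P2=0, P3=12, P4=1, P5=3, P6=8, P7=1)
step 5: fire γ:  (P0=1, P1=1, P2=0, P3=12, P4=1, P5=3, P6=8, P7=1) → (P0=1, P1=1, P2=0, P3=14, P4=1, P5=3, P6=9, P7=1)
step 6: fire γ:  (P0=1, P1=1, P2=0, P3=14, P4=1, P5=3, P6=9, P7=1) → (P0=1, P1=1, P2=0, P3=16, P4=1, P5=3, P6=10, P7=1)
step 7: fire γ:  (P0=1, P1=1, P2=0, P3=16, P4=1, P5=3, P6=10, P7=1) → (P0=1, P1=1, P2=0, P3=18, P4=1, P5=3, P6=11, P7=1)
step 8: fire γ:  (P0=1, P1=1, P2=0, P3=18, P4=1, P5=3, P6=11, P7=1) → (P0=1, P1=1, P2=0, P3=20, P4=1, P5=3, P6=12, P7=1)

(P0=1, P1=1, P2=0, P3=20, P4=1, P5=3, P6=12, P7=1)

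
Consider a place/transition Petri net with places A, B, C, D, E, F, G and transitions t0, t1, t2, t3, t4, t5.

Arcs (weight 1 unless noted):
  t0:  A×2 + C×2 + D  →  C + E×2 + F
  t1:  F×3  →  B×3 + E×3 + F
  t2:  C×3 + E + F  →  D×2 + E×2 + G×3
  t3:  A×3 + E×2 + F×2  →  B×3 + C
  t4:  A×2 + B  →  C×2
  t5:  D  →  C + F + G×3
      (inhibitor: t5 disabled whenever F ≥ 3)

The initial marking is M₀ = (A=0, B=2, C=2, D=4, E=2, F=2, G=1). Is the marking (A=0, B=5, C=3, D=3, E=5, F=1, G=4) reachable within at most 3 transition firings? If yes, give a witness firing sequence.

YES — reachable via ⟨t5, t1⟩ (2 firings)

step 1: fire t5:  (A=0, B=2, C=2, D=4, E=2, F=2, G=1) → (A=0, B=2, C=3, D=3, E=2, F=3, G=4)
step 2: fire t1:  (A=0, B=2, C=3, D=3, E=2, F=3, G=4) → (A=0, B=5, C=3, D=3, E=5, F=1, G=4)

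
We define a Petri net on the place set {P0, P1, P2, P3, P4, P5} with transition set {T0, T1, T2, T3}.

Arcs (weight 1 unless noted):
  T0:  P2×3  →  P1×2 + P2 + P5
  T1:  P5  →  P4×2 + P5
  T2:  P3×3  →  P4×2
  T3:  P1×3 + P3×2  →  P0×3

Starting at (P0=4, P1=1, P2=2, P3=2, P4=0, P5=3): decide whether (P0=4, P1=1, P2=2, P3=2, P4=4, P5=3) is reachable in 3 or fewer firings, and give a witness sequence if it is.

YES — reachable via ⟨T1, T1⟩ (2 firings)

step 1: fire T1:  (P0=4, P1=1, P2=2, P3=2, P4=0, P5=3) → (P0=4, P1=1, P2=2, P3=2, P4=2, P5=3)
step 2: fire T1:  (P0=4, P1=1, P2=2, P3=2, P4=2, P5=3) → (P0=4, P1=1, P2=2, P3=2, P4=4, P5=3)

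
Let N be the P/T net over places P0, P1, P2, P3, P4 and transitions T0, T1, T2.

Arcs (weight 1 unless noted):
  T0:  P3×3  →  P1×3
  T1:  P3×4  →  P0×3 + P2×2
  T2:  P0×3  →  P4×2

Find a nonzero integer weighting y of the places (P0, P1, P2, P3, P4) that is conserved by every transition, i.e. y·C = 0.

y = (P0:0, P1:1, P2:2, P3:1, P4:0)

Incidence matrix C (rows=places, cols=transitions):
       T0   T1   T2
   P0   0    3   -3
   P1   3    0    0
   P2   0    2    0
   P3  -3   -4    0
   P4   0    0    2

Candidate y = [0, 1, 2, 1, 0]; check y·C column-wise:
  col T0: 1·3 + 2·0 + 1·-3 = 0
  col T1: 0·3 + 1·0 + 2·2 + 1·-4 = 0
  col T2: 0·-3 + 1·0 + 2·0 + 1·0 + 0·2 = 0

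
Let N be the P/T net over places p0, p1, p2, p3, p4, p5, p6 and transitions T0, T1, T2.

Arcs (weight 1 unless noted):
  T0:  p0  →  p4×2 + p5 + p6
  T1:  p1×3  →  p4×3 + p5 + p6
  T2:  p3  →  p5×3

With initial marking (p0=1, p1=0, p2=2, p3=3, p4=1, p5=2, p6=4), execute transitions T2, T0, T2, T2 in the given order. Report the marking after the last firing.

(p0=0, p1=0, p2=2, p3=0, p4=3, p5=12, p6=5)

step 1: fire T2:  (p0=1, p1=0, p2=2, p3=3, p4=1, p5=2, p6=4) → (p0=1, p1=0, p2=2, p3=2, p4=1, p5=5, p6=4)
step 2: fire T0:  (p0=1, p1=0, p2=2, p3=2, p4=1, p5=5, p6=4) → (p0=0, p1=0, p2=2, p3=2, p4=3, p5=6, p6=5)
step 3: fire T2:  (p0=0, p1=0, p2=2, p3=2, p4=3, p5=6, p6=5) → (p0=0, p1=0, p2=2, p3=1, p4=3, p5=9, p6=5)
step 4: fire T2:  (p0=0, p1=0, p2=2, p3=1, p4=3, p5=9, p6=5) → (p0=0, p1=0, p2=2, p3=0, p4=3, p5=12, p6=5)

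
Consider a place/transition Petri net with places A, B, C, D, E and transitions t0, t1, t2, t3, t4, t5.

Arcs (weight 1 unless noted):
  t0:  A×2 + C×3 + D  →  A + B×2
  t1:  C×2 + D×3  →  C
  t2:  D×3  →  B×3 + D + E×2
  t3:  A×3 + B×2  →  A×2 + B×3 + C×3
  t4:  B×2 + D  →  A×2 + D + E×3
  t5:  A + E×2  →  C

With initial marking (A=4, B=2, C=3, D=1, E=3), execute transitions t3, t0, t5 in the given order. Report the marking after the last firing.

step 1: fire t3:  (A=4, B=2, C=3, D=1, E=3) → (A=3, B=3, C=6, D=1, E=3)
step 2: fire t0:  (A=3, B=3, C=6, D=1, E=3) → (A=2, B=5, C=3, D=0, E=3)
step 3: fire t5:  (A=2, B=5, C=3, D=0, E=3) → (A=1, B=5, C=4, D=0, E=1)

(A=1, B=5, C=4, D=0, E=1)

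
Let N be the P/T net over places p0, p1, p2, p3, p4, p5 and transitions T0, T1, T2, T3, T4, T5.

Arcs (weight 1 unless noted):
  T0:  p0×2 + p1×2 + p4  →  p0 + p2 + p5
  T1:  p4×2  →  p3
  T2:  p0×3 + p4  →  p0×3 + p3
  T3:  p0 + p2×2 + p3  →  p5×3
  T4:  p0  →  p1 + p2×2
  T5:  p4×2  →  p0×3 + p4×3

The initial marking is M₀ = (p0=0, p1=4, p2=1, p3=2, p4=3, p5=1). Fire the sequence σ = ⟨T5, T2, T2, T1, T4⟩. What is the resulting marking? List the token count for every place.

step 1: fire T5:  (p0=0, p1=4, p2=1, p3=2, p4=3, p5=1) → (p0=3, p1=4, p2=1, p3=2, p4=4, p5=1)
step 2: fire T2:  (p0=3, p1=4, p2=1, p3=2, p4=4, p5=1) → (p0=3, p1=4, p2=1, p3=3, p4=3, p5=1)
step 3: fire T2:  (p0=3, p1=4, p2=1, p3=3, p4=3, p5=1) → (p0=3, p1=4, p2=1, p3=4, p4=2, p5=1)
step 4: fire T1:  (p0=3, p1=4, p2=1, p3=4, p4=2, p5=1) → (p0=3, p1=4, p2=1, p3=5, p4=0, p5=1)
step 5: fire T4:  (p0=3, p1=4, p2=1, p3=5, p4=0, p5=1) → (p0=2, p1=5, p2=3, p3=5, p4=0, p5=1)

(p0=2, p1=5, p2=3, p3=5, p4=0, p5=1)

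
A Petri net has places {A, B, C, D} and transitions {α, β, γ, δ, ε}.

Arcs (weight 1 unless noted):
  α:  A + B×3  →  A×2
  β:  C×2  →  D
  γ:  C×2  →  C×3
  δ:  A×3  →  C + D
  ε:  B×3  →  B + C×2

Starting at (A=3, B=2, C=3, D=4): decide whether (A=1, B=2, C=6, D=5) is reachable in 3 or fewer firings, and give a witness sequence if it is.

depth 0: 1 marking
depth 1: 4 markings reached so far
depth 2: 8 markings reached so far
depth 3: 14 markings reached so far
target is not among the 14 markings reachable within 3 steps

NO — not reachable within 3 firings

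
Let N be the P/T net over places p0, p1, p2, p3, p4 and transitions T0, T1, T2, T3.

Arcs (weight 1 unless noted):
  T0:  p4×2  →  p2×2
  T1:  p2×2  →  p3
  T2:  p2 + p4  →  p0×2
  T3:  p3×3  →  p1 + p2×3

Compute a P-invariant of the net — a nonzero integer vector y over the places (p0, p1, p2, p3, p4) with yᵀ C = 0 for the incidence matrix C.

Incidence matrix C (rows=places, cols=transitions):
       T0   T1   T2   T3
   p0   0    0    2    0
   p1   0    0    0    1
   p2   2   -2   -1    3
   p3   0    1    0   -3
   p4  -2    0   -1    0

Candidate y = [1, 3, 1, 2, 1]; check y·C column-wise:
  col T0: 1·0 + 3·0 + 1·2 + 2·0 + 1·-2 = 0
  col T1: 1·0 + 3·0 + 1·-2 + 2·1 + 1·0 = 0
  col T2: 1·2 + 3·0 + 1·-1 + 2·0 + 1·-1 = 0
  col T3: 1·0 + 3·1 + 1·3 + 2·-3 + 1·0 = 0

y = (p0:1, p1:3, p2:1, p3:2, p4:1)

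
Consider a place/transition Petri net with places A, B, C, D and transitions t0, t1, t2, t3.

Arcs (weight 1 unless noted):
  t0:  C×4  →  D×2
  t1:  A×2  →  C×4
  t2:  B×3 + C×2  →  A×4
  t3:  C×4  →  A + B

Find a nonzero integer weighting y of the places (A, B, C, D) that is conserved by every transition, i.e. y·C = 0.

Incidence matrix C (rows=places, cols=transitions):
       t0   t1   t2   t3
    A   0   -2    4    1
    B   0    0   -3    1
    C  -4    4   -2   -4
    D   2    0    0    0

Candidate y = [2, 2, 1, 2]; check y·C column-wise:
  col t0: 2·0 + 2·0 + 1·-4 + 2·2 = 0
  col t1: 2·-2 + 2·0 + 1·4 + 2·0 = 0
  col t2: 2·4 + 2·-3 + 1·-2 + 2·0 = 0
  col t3: 2·1 + 2·1 + 1·-4 + 2·0 = 0

y = (A:2, B:2, C:1, D:2)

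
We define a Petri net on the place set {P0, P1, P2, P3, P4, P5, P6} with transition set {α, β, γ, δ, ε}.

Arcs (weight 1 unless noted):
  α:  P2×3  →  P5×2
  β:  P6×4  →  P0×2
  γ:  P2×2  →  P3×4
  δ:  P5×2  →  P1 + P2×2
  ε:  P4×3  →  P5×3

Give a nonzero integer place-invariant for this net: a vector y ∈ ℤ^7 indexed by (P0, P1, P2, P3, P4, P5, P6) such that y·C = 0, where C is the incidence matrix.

y = (P0:0, P1:2, P2:2, P3:1, P4:3, P5:3, P6:0)

Incidence matrix C (rows=places, cols=transitions):
        α    β    γ    δ    ε
   P0   0    2    0    0    0
   P1   0    0    0    1    0
   P2  -3    0   -2    2    0
   P3   0    0    4    0    0
   P4   0    0    0    0   -3
   P5   2    0    0   -2    3
   P6   0   -4    0    0    0

Candidate y = [0, 2, 2, 1, 3, 3, 0]; check y·C column-wise:
  col α: 2·0 + 2·-3 + 1·0 + 3·0 + 3·2 = 0
  col β: 0·2 + 2·0 + 2·0 + 1·0 + 3·0 + 3·0 + 0·-4 = 0
  col γ: 2·0 + 2·-2 + 1·4 + 3·0 + 3·0 = 0
  col δ: 2·1 + 2·2 + 1·0 + 3·0 + 3·-2 = 0
  col ε: 2·0 + 2·0 + 1·0 + 3·-3 + 3·3 = 0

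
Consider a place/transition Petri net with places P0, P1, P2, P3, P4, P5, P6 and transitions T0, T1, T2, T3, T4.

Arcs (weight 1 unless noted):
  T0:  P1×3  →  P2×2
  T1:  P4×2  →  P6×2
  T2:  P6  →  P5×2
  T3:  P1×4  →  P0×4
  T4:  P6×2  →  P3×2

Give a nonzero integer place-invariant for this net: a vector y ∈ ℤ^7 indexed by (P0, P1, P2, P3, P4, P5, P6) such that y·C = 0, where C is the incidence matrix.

Incidence matrix C (rows=places, cols=transitions):
       T0   T1   T2   T3   T4
   P0   0    0    0    4    0
   P1  -3    0    0   -4    0
   P2   2    0    0    0    0
   P3   0    0    0    0    2
   P4   0   -2    0    0    0
   P5   0    0    2    0    0
   P6   0    2   -1    0   -2

Candidate y = [2, 2, 3, 0, 0, 0, 0]; check y·C column-wise:
  col T0: 2·0 + 2·-3 + 3·2 = 0
  col T1: 2·0 + 2·0 + 3·0 + 0·-2 + 0·2 = 0
  col T2: 2·0 + 2·0 + 3·0 + 0·2 + 0·-1 = 0
  col T3: 2·4 + 2·-4 + 3·0 = 0
  col T4: 2·0 + 2·0 + 3·0 + 0·2 + 0·-2 = 0

y = (P0:2, P1:2, P2:3, P3:0, P4:0, P5:0, P6:0)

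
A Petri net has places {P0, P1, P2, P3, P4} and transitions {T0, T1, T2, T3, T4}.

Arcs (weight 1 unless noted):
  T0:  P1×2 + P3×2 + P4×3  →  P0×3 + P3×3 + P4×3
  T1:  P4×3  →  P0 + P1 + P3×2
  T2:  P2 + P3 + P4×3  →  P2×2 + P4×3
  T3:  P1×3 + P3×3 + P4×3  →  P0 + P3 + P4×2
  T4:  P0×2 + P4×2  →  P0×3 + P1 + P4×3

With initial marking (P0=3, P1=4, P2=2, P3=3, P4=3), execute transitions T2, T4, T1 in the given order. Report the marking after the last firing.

step 1: fire T2:  (P0=3, P1=4, P2=2, P3=3, P4=3) → (P0=3, P1=4, P2=3, P3=2, P4=3)
step 2: fire T4:  (P0=3, P1=4, P2=3, P3=2, P4=3) → (P0=4, P1=5, P2=3, P3=2, P4=4)
step 3: fire T1:  (P0=4, P1=5, P2=3, P3=2, P4=4) → (P0=5, P1=6, P2=3, P3=4, P4=1)

(P0=5, P1=6, P2=3, P3=4, P4=1)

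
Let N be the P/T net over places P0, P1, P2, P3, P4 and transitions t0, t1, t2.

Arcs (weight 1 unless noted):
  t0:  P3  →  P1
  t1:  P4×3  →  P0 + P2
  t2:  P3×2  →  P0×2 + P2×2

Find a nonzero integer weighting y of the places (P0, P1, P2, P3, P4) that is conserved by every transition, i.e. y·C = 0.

Incidence matrix C (rows=places, cols=transitions):
       t0   t1   t2
   P0   0    1    2
   P1   1    0    0
   P2   0    1    2
   P3  -1    0   -2
   P4   0   -3    0

Candidate y = [1, 0, -1, 0, 0]; check y·C column-wise:
  col t0: 1·0 + 0·1 + -1·0 + 0·-1 = 0
  col t1: 1·1 + -1·1 + 0·-3 = 0
  col t2: 1·2 + -1·2 + 0·-2 = 0

y = (P0:1, P1:0, P2:-1, P3:0, P4:0)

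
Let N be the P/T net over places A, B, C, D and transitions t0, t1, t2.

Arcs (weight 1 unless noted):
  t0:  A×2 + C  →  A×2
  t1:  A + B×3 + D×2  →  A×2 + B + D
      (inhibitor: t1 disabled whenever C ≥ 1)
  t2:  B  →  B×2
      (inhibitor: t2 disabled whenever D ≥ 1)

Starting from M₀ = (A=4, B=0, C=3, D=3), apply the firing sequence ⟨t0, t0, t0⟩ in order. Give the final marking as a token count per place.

(A=4, B=0, C=0, D=3)

step 1: fire t0:  (A=4, B=0, C=3, D=3) → (A=4, B=0, C=2, D=3)
step 2: fire t0:  (A=4, B=0, C=2, D=3) → (A=4, B=0, C=1, D=3)
step 3: fire t0:  (A=4, B=0, C=1, D=3) → (A=4, B=0, C=0, D=3)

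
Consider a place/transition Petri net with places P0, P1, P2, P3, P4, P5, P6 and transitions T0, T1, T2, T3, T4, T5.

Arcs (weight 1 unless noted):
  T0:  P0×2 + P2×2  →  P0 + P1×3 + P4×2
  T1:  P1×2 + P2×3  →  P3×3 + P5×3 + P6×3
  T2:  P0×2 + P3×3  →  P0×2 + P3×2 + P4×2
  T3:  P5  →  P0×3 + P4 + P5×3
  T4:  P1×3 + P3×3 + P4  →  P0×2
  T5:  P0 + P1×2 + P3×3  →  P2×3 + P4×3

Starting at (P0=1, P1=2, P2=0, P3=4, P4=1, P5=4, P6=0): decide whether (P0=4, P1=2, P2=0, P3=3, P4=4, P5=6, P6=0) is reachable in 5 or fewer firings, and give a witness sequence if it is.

YES — reachable via ⟨T3, T2⟩ (2 firings)

step 1: fire T3:  (P0=1, P1=2, P2=0, P3=4, P4=1, P5=4, P6=0) → (P0=4, P1=2, P2=0, P3=4, P4=2, P5=6, P6=0)
step 2: fire T2:  (P0=4, P1=2, P2=0, P3=4, P4=2, P5=6, P6=0) → (P0=4, P1=2, P2=0, P3=3, P4=4, P5=6, P6=0)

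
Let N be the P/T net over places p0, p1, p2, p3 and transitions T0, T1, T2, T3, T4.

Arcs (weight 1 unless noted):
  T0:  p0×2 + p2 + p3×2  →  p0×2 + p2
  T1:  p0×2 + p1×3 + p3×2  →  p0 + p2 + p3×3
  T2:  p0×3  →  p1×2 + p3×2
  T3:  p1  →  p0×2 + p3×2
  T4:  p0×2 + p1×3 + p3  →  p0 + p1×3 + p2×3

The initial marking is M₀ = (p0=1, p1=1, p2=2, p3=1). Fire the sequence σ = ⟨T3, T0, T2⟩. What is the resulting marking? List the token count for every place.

(p0=0, p1=2, p2=2, p3=3)

step 1: fire T3:  (p0=1, p1=1, p2=2, p3=1) → (p0=3, p1=0, p2=2, p3=3)
step 2: fire T0:  (p0=3, p1=0, p2=2, p3=3) → (p0=3, p1=0, p2=2, p3=1)
step 3: fire T2:  (p0=3, p1=0, p2=2, p3=1) → (p0=0, p1=2, p2=2, p3=3)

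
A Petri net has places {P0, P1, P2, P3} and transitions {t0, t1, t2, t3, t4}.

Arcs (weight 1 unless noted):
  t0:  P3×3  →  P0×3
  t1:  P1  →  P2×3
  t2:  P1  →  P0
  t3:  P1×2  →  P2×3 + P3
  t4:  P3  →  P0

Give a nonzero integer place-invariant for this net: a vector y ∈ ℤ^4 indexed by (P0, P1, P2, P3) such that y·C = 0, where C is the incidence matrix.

Incidence matrix C (rows=places, cols=transitions):
       t0   t1   t2   t3   t4
   P0   3    0    1    0    1
   P1   0   -1   -1   -2    0
   P2   0    3    0    3    0
   P3  -3    0    0    1   -1

Candidate y = [3, 3, 1, 3]; check y·C column-wise:
  col t0: 3·3 + 3·0 + 1·0 + 3·-3 = 0
  col t1: 3·0 + 3·-1 + 1·3 + 3·0 = 0
  col t2: 3·1 + 3·-1 + 1·0 + 3·0 = 0
  col t3: 3·0 + 3·-2 + 1·3 + 3·1 = 0
  col t4: 3·1 + 3·0 + 1·0 + 3·-1 = 0

y = (P0:3, P1:3, P2:1, P3:3)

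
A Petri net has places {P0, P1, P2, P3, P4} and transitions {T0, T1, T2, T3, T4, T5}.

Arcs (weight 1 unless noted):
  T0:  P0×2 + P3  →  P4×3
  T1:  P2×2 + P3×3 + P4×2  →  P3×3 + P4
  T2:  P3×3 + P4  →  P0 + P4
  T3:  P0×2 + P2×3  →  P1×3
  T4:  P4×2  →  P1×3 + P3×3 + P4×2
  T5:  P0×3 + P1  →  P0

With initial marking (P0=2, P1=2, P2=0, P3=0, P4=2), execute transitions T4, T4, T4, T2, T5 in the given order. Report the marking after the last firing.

(P0=1, P1=10, P2=0, P3=6, P4=2)

step 1: fire T4:  (P0=2, P1=2, P2=0, P3=0, P4=2) → (P0=2, P1=5, P2=0, P3=3, P4=2)
step 2: fire T4:  (P0=2, P1=5, P2=0, P3=3, P4=2) → (P0=2, P1=8, P2=0, P3=6, P4=2)
step 3: fire T4:  (P0=2, P1=8, P2=0, P3=6, P4=2) → (P0=2, P1=11, P2=0, P3=9, P4=2)
step 4: fire T2:  (P0=2, P1=11, P2=0, P3=9, P4=2) → (P0=3, P1=11, P2=0, P3=6, P4=2)
step 5: fire T5:  (P0=3, P1=11, P2=0, P3=6, P4=2) → (P0=1, P1=10, P2=0, P3=6, P4=2)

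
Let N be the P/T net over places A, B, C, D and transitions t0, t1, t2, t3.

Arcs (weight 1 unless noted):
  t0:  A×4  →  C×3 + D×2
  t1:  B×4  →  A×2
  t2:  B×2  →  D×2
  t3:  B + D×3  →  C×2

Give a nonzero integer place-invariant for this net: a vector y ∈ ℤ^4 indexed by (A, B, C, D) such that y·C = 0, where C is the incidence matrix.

Incidence matrix C (rows=places, cols=transitions):
       t0   t1   t2   t3
    A  -4    2    0    0
    B   0   -4   -2   -1
    C   3    0    0    2
    D   2    0    2   -3

Candidate y = [2, 1, 2, 1]; check y·C column-wise:
  col t0: 2·-4 + 1·0 + 2·3 + 1·2 = 0
  col t1: 2·2 + 1·-4 + 2·0 + 1·0 = 0
  col t2: 2·0 + 1·-2 + 2·0 + 1·2 = 0
  col t3: 2·0 + 1·-1 + 2·2 + 1·-3 = 0

y = (A:2, B:1, C:2, D:1)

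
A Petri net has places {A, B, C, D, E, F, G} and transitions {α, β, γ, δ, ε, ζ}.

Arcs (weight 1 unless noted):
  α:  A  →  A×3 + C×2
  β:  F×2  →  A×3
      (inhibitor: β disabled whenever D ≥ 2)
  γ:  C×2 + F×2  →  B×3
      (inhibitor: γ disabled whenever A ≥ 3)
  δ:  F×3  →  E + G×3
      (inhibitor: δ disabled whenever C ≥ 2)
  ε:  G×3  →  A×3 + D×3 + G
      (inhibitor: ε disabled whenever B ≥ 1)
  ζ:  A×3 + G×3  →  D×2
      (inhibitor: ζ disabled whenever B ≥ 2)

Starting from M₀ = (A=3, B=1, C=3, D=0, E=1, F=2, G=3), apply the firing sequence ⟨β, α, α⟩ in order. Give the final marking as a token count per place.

step 1: fire β:  (A=3, B=1, C=3, D=0, E=1, F=2, G=3) → (A=6, B=1, C=3, D=0, E=1, F=0, G=3)
step 2: fire α:  (A=6, B=1, C=3, D=0, E=1, F=0, G=3) → (A=8, B=1, C=5, D=0, E=1, F=0, G=3)
step 3: fire α:  (A=8, B=1, C=5, D=0, E=1, F=0, G=3) → (A=10, B=1, C=7, D=0, E=1, F=0, G=3)

(A=10, B=1, C=7, D=0, E=1, F=0, G=3)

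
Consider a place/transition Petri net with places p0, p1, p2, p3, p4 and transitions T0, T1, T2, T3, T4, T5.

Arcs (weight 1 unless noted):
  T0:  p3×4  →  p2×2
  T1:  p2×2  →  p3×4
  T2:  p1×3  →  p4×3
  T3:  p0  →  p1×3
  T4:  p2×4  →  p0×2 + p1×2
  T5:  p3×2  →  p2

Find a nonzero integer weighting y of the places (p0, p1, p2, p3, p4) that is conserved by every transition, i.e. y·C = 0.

Incidence matrix C (rows=places, cols=transitions):
       T0   T1   T2   T3   T4   T5
   p0   0    0    0   -1    2    0
   p1   0    0   -3    3    2    0
   p2   2   -2    0    0   -4    1
   p3  -4    4    0    0    0   -2
   p4   0    0    3    0    0    0

Candidate y = [3, 1, 2, 1, 1]; check y·C column-wise:
  col T0: 3·0 + 1·0 + 2·2 + 1·-4 + 1·0 = 0
  col T1: 3·0 + 1·0 + 2·-2 + 1·4 + 1·0 = 0
  col T2: 3·0 + 1·-3 + 2·0 + 1·0 + 1·3 = 0
  col T3: 3·-1 + 1·3 + 2·0 + 1·0 + 1·0 = 0
  col T4: 3·2 + 1·2 + 2·-4 + 1·0 + 1·0 = 0
  col T5: 3·0 + 1·0 + 2·1 + 1·-2 + 1·0 = 0

y = (p0:3, p1:1, p2:2, p3:1, p4:1)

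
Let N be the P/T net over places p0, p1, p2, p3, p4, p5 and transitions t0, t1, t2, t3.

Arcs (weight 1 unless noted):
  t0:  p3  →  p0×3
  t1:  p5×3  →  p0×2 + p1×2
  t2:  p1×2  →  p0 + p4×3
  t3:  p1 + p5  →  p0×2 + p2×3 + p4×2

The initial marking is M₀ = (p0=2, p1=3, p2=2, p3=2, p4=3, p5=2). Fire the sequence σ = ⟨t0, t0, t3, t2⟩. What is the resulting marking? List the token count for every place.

step 1: fire t0:  (p0=2, p1=3, p2=2, p3=2, p4=3, p5=2) → (p0=5, p1=3, p2=2, p3=1, p4=3, p5=2)
step 2: fire t0:  (p0=5, p1=3, p2=2, p3=1, p4=3, p5=2) → (p0=8, p1=3, p2=2, p3=0, p4=3, p5=2)
step 3: fire t3:  (p0=8, p1=3, p2=2, p3=0, p4=3, p5=2) → (p0=10, p1=2, p2=5, p3=0, p4=5, p5=1)
step 4: fire t2:  (p0=10, p1=2, p2=5, p3=0, p4=5, p5=1) → (p0=11, p1=0, p2=5, p3=0, p4=8, p5=1)

(p0=11, p1=0, p2=5, p3=0, p4=8, p5=1)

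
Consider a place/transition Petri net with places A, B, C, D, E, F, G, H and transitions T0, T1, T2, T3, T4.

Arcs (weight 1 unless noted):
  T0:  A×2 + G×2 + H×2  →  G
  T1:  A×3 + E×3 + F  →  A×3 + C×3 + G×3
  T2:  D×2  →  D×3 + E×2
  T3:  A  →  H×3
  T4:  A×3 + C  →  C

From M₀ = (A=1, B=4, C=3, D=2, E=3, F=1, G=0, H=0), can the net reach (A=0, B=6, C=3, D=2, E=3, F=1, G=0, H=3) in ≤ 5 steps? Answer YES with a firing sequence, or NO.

NO — not reachable within 5 firings

depth 0: 1 marking
depth 1: 3 markings reached so far
depth 2: 5 markings reached so far
depth 3: 7 markings reached so far
depth 4: 9 markings reached so far
depth 5: 11 markings reached so far
target is not among the 11 markings reachable within 5 steps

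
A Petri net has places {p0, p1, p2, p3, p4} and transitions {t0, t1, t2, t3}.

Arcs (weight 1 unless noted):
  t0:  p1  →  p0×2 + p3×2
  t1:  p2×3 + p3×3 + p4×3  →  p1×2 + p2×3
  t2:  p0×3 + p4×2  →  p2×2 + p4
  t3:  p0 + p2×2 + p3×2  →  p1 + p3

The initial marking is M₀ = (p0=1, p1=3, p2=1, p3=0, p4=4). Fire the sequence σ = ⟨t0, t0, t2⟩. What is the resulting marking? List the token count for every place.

step 1: fire t0:  (p0=1, p1=3, p2=1, p3=0, p4=4) → (p0=3, p1=2, p2=1, p3=2, p4=4)
step 2: fire t0:  (p0=3, p1=2, p2=1, p3=2, p4=4) → (p0=5, p1=1, p2=1, p3=4, p4=4)
step 3: fire t2:  (p0=5, p1=1, p2=1, p3=4, p4=4) → (p0=2, p1=1, p2=3, p3=4, p4=3)

(p0=2, p1=1, p2=3, p3=4, p4=3)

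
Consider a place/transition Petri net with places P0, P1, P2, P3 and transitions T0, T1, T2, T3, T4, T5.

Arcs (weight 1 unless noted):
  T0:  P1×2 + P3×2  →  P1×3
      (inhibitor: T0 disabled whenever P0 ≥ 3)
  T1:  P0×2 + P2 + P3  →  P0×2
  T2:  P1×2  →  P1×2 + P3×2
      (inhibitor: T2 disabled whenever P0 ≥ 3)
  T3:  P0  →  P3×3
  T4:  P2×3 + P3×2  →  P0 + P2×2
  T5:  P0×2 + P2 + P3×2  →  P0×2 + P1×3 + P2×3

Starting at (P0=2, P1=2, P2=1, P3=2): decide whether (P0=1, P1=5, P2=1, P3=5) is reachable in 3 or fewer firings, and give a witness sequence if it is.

NO — not reachable within 3 firings

depth 0: 1 marking
depth 1: 6 markings reached so far
depth 2: 15 markings reached so far
depth 3: 36 markings reached so far
target is not among the 36 markings reachable within 3 steps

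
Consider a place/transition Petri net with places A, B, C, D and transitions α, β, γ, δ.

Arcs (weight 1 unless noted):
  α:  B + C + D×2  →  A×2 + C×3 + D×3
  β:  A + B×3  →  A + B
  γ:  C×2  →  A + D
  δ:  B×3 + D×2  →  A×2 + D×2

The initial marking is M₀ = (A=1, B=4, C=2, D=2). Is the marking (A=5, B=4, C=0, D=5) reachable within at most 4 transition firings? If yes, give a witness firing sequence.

depth 0: 1 marking
depth 1: 5 markings reached so far
depth 2: 11 markings reached so far
depth 3: 17 markings reached so far
depth 4: 23 markings reached so far
target is not among the 23 markings reachable within 4 steps

NO — not reachable within 4 firings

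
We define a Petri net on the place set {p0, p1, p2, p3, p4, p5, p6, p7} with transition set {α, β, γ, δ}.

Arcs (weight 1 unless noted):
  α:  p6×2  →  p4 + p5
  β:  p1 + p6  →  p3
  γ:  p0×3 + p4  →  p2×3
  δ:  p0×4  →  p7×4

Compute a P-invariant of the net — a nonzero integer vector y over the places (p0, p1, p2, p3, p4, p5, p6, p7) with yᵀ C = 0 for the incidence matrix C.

Incidence matrix C (rows=places, cols=transitions):
        α    β    γ    δ
   p0   0    0   -3   -4
   p1   0   -1    0    0
   p2   0    0    3    0
   p3   0    1    0    0
   p4   1    0   -1    0
   p5   1    0    0    0
   p6  -2   -1    0    0
   p7   0    0    0    4

Candidate y = [0, 1, 0, 1, 0, 0, 0, 0]; check y·C column-wise:
  col α: 1·0 + 1·0 + 0·1 + 0·1 + 0·-2 = 0
  col β: 1·-1 + 1·1 + 0·-1 = 0
  col γ: 0·-3 + 1·0 + 0·3 + 1·0 + 0·-1 = 0
  col δ: 0·-4 + 1·0 + 1·0 + 0·4 = 0

y = (p0:0, p1:1, p2:0, p3:1, p4:0, p5:0, p6:0, p7:0)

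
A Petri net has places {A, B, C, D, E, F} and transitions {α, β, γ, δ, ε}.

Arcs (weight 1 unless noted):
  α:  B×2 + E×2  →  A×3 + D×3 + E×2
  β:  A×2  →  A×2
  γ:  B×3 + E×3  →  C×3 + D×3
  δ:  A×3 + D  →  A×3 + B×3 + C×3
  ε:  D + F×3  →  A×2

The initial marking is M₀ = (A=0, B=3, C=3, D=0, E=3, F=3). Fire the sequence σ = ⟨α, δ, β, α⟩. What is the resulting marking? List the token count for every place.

step 1: fire α:  (A=0, B=3, C=3, D=0, E=3, F=3) → (A=3, B=1, C=3, D=3, E=3, F=3)
step 2: fire δ:  (A=3, B=1, C=3, D=3, E=3, F=3) → (A=3, B=4, C=6, D=2, E=3, F=3)
step 3: fire β:  (A=3, B=4, C=6, D=2, E=3, F=3) → (A=3, B=4, C=6, D=2, E=3, F=3)
step 4: fire α:  (A=3, B=4, C=6, D=2, E=3, F=3) → (A=6, B=2, C=6, D=5, E=3, F=3)

(A=6, B=2, C=6, D=5, E=3, F=3)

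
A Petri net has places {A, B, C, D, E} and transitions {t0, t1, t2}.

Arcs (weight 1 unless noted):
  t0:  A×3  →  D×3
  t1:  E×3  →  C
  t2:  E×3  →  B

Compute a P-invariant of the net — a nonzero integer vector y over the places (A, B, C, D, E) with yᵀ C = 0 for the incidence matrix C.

y = (A:1, B:0, C:0, D:1, E:0)

Incidence matrix C (rows=places, cols=transitions):
       t0   t1   t2
    A  -3    0    0
    B   0    0    1
    C   0    1    0
    D   3    0    0
    E   0   -3   -3

Candidate y = [1, 0, 0, 1, 0]; check y·C column-wise:
  col t0: 1·-3 + 1·3 = 0
  col t1: 1·0 + 0·1 + 1·0 + 0·-3 = 0
  col t2: 1·0 + 0·1 + 1·0 + 0·-3 = 0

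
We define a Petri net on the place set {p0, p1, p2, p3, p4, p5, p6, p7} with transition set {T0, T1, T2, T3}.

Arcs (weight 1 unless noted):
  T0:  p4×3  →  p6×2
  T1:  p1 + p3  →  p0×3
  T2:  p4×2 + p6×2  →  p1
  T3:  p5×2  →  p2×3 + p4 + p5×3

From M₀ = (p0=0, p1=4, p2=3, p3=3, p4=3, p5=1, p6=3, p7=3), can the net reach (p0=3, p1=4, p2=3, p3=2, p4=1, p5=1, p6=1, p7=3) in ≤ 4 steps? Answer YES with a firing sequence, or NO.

step 1: fire T1:  (p0=0, p1=4, p2=3, p3=3, p4=3, p5=1, p6=3, p7=3) → (p0=3, p1=3, p2=3, p3=2, p4=3, p5=1, p6=3, p7=3)
step 2: fire T2:  (p0=3, p1=3, p2=3, p3=2, p4=3, p5=1, p6=3, p7=3) → (p0=3, p1=4, p2=3, p3=2, p4=1, p5=1, p6=1, p7=3)

YES — reachable via ⟨T1, T2⟩ (2 firings)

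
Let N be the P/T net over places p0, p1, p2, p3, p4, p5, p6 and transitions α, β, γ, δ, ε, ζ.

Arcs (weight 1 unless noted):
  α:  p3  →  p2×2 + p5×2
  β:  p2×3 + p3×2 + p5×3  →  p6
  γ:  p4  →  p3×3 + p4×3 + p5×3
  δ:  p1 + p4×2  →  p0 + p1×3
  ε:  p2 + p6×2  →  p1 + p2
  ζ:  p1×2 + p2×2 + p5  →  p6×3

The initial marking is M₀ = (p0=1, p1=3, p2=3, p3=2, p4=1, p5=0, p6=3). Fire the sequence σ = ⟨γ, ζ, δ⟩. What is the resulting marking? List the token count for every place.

(p0=2, p1=3, p2=1, p3=5, p4=1, p5=2, p6=6)

step 1: fire γ:  (p0=1, p1=3, p2=3, p3=2, p4=1, p5=0, p6=3) → (p0=1, p1=3, p2=3, p3=5, p4=3, p5=3, p6=3)
step 2: fire ζ:  (p0=1, p1=3, p2=3, p3=5, p4=3, p5=3, p6=3) → (p0=1, p1=1, p2=1, p3=5, p4=3, p5=2, p6=6)
step 3: fire δ:  (p0=1, p1=1, p2=1, p3=5, p4=3, p5=2, p6=6) → (p0=2, p1=3, p2=1, p3=5, p4=1, p5=2, p6=6)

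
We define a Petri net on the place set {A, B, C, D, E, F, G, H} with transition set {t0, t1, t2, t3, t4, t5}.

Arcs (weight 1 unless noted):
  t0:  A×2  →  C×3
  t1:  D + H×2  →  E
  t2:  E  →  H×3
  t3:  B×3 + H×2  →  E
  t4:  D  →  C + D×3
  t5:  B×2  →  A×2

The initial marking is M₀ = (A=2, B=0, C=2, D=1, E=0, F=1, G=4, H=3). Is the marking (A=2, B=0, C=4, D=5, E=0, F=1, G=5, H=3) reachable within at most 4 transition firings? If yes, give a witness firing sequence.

NO — not reachable within 4 firings

depth 0: 1 marking
depth 1: 4 markings reached so far
depth 2: 9 markings reached so far
depth 3: 15 markings reached so far
depth 4: 22 markings reached so far
target is not among the 22 markings reachable within 4 steps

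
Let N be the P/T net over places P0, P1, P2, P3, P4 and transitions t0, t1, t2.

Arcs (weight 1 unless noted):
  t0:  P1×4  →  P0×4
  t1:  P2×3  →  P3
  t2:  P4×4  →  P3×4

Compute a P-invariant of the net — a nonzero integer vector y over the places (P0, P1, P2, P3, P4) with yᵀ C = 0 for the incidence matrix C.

y = (P0:1, P1:1, P2:0, P3:0, P4:0)

Incidence matrix C (rows=places, cols=transitions):
       t0   t1   t2
   P0   4    0    0
   P1  -4    0    0
   P2   0   -3    0
   P3   0    1    4
   P4   0    0   -4

Candidate y = [1, 1, 0, 0, 0]; check y·C column-wise:
  col t0: 1·4 + 1·-4 = 0
  col t1: 1·0 + 1·0 + 0·-3 + 0·1 = 0
  col t2: 1·0 + 1·0 + 0·4 + 0·-4 = 0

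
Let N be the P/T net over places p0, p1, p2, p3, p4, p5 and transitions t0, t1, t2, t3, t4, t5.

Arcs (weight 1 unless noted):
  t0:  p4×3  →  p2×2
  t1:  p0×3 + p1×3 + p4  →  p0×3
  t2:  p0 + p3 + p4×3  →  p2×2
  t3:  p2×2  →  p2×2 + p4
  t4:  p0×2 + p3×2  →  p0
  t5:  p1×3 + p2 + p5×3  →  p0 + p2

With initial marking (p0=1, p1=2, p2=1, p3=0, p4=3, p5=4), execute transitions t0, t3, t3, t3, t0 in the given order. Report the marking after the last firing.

step 1: fire t0:  (p0=1, p1=2, p2=1, p3=0, p4=3, p5=4) → (p0=1, p1=2, p2=3, p3=0, p4=0, p5=4)
step 2: fire t3:  (p0=1, p1=2, p2=3, p3=0, p4=0, p5=4) → (p0=1, p1=2, p2=3, p3=0, p4=1, p5=4)
step 3: fire t3:  (p0=1, p1=2, p2=3, p3=0, p4=1, p5=4) → (p0=1, p1=2, p2=3, p3=0, p4=2, p5=4)
step 4: fire t3:  (p0=1, p1=2, p2=3, p3=0, p4=2, p5=4) → (p0=1, p1=2, p2=3, p3=0, p4=3, p5=4)
step 5: fire t0:  (p0=1, p1=2, p2=3, p3=0, p4=3, p5=4) → (p0=1, p1=2, p2=5, p3=0, p4=0, p5=4)

(p0=1, p1=2, p2=5, p3=0, p4=0, p5=4)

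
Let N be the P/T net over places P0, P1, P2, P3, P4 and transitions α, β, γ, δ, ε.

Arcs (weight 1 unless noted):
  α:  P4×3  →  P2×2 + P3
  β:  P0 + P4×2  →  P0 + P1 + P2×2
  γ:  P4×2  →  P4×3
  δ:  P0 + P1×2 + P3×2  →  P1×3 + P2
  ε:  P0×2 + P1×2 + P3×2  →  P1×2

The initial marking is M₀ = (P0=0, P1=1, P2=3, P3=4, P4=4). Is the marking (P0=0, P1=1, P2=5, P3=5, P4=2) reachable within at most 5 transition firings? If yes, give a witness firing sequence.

step 1: fire γ:  (P0=0, P1=1, P2=3, P3=4, P4=4) → (P0=0, P1=1, P2=3, P3=4, P4=5)
step 2: fire α:  (P0=0, P1=1, P2=3, P3=4, P4=5) → (P0=0, P1=1, P2=5, P3=5, P4=2)

YES — reachable via ⟨γ, α⟩ (2 firings)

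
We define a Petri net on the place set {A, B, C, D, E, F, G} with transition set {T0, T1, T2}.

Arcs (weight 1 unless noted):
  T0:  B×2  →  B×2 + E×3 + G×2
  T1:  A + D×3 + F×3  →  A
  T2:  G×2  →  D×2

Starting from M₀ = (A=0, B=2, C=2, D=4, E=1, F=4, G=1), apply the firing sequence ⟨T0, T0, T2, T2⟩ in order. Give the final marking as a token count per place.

(A=0, B=2, C=2, D=8, E=7, F=4, G=1)

step 1: fire T0:  (A=0, B=2, C=2, D=4, E=1, F=4, G=1) → (A=0, B=2, C=2, D=4, E=4, F=4, G=3)
step 2: fire T0:  (A=0, B=2, C=2, D=4, E=4, F=4, G=3) → (A=0, B=2, C=2, D=4, E=7, F=4, G=5)
step 3: fire T2:  (A=0, B=2, C=2, D=4, E=7, F=4, G=5) → (A=0, B=2, C=2, D=6, E=7, F=4, G=3)
step 4: fire T2:  (A=0, B=2, C=2, D=6, E=7, F=4, G=3) → (A=0, B=2, C=2, D=8, E=7, F=4, G=1)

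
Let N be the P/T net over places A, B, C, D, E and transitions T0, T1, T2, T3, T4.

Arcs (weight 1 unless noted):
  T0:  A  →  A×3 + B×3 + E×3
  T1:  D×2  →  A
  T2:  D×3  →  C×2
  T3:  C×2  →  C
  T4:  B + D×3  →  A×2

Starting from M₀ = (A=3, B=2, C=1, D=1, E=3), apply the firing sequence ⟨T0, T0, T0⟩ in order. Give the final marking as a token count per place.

step 1: fire T0:  (A=3, B=2, C=1, D=1, E=3) → (A=5, B=5, C=1, D=1, E=6)
step 2: fire T0:  (A=5, B=5, C=1, D=1, E=6) → (A=7, B=8, C=1, D=1, E=9)
step 3: fire T0:  (A=7, B=8, C=1, D=1, E=9) → (A=9, B=11, C=1, D=1, E=12)

(A=9, B=11, C=1, D=1, E=12)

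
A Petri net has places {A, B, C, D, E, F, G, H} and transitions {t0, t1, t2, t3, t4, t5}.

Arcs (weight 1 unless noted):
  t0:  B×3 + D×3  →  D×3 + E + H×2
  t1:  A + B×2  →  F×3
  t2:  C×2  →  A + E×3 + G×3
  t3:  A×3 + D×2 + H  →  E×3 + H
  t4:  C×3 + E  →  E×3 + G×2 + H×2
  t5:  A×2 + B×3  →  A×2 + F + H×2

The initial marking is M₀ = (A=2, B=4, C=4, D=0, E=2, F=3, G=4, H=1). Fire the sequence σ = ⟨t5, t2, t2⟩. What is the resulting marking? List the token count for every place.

(A=4, B=1, C=0, D=0, E=8, F=4, G=10, H=3)

step 1: fire t5:  (A=2, B=4, C=4, D=0, E=2, F=3, G=4, H=1) → (A=2, B=1, C=4, D=0, E=2, F=4, G=4, H=3)
step 2: fire t2:  (A=2, B=1, C=4, D=0, E=2, F=4, G=4, H=3) → (A=3, B=1, C=2, D=0, E=5, F=4, G=7, H=3)
step 3: fire t2:  (A=3, B=1, C=2, D=0, E=5, F=4, G=7, H=3) → (A=4, B=1, C=0, D=0, E=8, F=4, G=10, H=3)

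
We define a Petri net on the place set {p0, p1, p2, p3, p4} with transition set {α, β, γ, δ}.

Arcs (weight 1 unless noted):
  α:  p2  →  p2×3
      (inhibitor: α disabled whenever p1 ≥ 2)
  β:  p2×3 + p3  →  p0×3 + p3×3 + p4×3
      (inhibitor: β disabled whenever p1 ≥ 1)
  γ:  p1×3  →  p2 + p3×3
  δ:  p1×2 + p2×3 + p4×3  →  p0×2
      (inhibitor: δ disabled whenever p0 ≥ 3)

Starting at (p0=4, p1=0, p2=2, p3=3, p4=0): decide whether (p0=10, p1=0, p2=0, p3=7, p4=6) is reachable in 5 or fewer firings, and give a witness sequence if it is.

YES — reachable via ⟨α, α, β, β⟩ (4 firings)

step 1: fire α:  (p0=4, p1=0, p2=2, p3=3, p4=0) → (p0=4, p1=0, p2=4, p3=3, p4=0)
step 2: fire α:  (p0=4, p1=0, p2=4, p3=3, p4=0) → (p0=4, p1=0, p2=6, p3=3, p4=0)
step 3: fire β:  (p0=4, p1=0, p2=6, p3=3, p4=0) → (p0=7, p1=0, p2=3, p3=5, p4=3)
step 4: fire β:  (p0=7, p1=0, p2=3, p3=5, p4=3) → (p0=10, p1=0, p2=0, p3=7, p4=6)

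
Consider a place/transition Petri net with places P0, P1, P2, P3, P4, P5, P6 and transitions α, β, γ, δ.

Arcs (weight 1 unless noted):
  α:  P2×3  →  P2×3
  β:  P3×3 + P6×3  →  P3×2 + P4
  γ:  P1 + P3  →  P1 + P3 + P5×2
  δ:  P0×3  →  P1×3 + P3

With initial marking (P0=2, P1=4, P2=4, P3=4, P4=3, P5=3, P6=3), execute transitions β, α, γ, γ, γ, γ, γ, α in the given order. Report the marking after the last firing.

(P0=2, P1=4, P2=4, P3=3, P4=4, P5=13, P6=0)

step 1: fire β:  (P0=2, P1=4, P2=4, P3=4, P4=3, P5=3, P6=3) → (P0=2, P1=4, P2=4, P3=3, P4=4, P5=3, P6=0)
step 2: fire α:  (P0=2, P1=4, P2=4, P3=3, P4=4, P5=3, P6=0) → (P0=2, P1=4, P2=4, P3=3, P4=4, P5=3, P6=0)
step 3: fire γ:  (P0=2, P1=4, P2=4, P3=3, P4=4, P5=3, P6=0) → (P0=2, P1=4, P2=4, P3=3, P4=4, P5=5, P6=0)
step 4: fire γ:  (P0=2, P1=4, P2=4, P3=3, P4=4, P5=5, P6=0) → (P0=2, P1=4, P2=4, P3=3, P4=4, P5=7, P6=0)
step 5: fire γ:  (P0=2, P1=4, P2=4, P3=3, P4=4, P5=7, P6=0) → (P0=2, P1=4, P2=4, P3=3, P4=4, P5=9, P6=0)
step 6: fire γ:  (P0=2, P1=4, P2=4, P3=3, P4=4, P5=9, P6=0) → (P0=2, P1=4, P2=4, P3=3, P4=4, P5=11, P6=0)
step 7: fire γ:  (P0=2, P1=4, P2=4, P3=3, P4=4, P5=11, P6=0) → (P0=2, P1=4, P2=4, P3=3, P4=4, P5=13, P6=0)
step 8: fire α:  (P0=2, P1=4, P2=4, P3=3, P4=4, P5=13, P6=0) → (P0=2, P1=4, P2=4, P3=3, P4=4, P5=13, P6=0)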